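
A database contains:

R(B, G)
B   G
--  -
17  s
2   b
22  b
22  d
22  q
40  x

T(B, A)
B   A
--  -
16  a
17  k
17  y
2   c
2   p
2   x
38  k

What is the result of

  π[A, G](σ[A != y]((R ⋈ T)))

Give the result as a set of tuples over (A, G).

R ⋈ T (natural join on B): {(17, s, k), (17, s, y), (2, b, c), (2, b, p), (2, b, x)}
Filtering on A != y leaves {(17, s, k), (2, b, c), (2, b, p), (2, b, x)}.
Projecting to A, G: {(c, b), (k, s), (p, b), (x, b)}

{(c, b), (k, s), (p, b), (x, b)}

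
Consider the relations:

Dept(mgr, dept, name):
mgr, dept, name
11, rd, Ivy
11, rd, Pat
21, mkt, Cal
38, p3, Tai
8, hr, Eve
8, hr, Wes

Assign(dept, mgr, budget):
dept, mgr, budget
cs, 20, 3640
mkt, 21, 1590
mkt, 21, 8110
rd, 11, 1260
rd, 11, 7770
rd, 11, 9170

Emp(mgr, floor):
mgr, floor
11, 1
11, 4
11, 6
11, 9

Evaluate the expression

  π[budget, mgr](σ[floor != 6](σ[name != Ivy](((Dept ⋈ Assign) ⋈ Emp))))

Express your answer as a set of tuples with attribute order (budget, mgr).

{(1260, 11), (7770, 11), (9170, 11)}

Joining Dept and Assign on mgr, dept yields {(11, rd, Ivy, 1260), (11, rd, Ivy, 7770), (11, rd, Ivy, 9170), (11, rd, Pat, 1260), (11, rd, Pat, 7770), (11, rd, Pat, 9170), (21, mkt, Cal, 1590), (21, mkt, Cal, 8110)}.
Joining (Dept ⋈ Assign) and Emp on mgr yields {(11, rd, Ivy, 1260, 1), (11, rd, Ivy, 1260, 4), (11, rd, Ivy, 1260, 6), (11, rd, Ivy, 1260, 9), (11, rd, Ivy, 7770, 1), (11, rd, Ivy, 7770, 4), (11, rd, Ivy, 7770, 6), (11, rd, Ivy, 7770, 9), (11, rd, Ivy, 9170, 1), (11, rd, Ivy, 9170, 4), (11, rd, Ivy, 9170, 6), (11, rd, Ivy, 9170, 9), (11, rd, Pat, 1260, 1), (11, rd, Pat, 1260, 4), (11, rd, Pat, 1260, 6), (11, rd, Pat, 1260, 9), (11, rd, Pat, 7770, 1), (11, rd, Pat, 7770, 4), (11, rd, Pat, 7770, 6), (11, rd, Pat, 7770, 9), (11, rd, Pat, 9170, 1), (11, rd, Pat, 9170, 4), (11, rd, Pat, 9170, 6), (11, rd, Pat, 9170, 9)}.
Selection name != Ivy: {(11, rd, Pat, 1260, 1), (11, rd, Pat, 1260, 4), (11, rd, Pat, 1260, 6), (11, rd, Pat, 1260, 9), (11, rd, Pat, 7770, 1), (11, rd, Pat, 7770, 4), (11, rd, Pat, 7770, 6), (11, rd, Pat, 7770, 9), (11, rd, Pat, 9170, 1), (11, rd, Pat, 9170, 4), (11, rd, Pat, 9170, 6), (11, rd, Pat, 9170, 9)}
Selection floor != 6: {(11, rd, Pat, 1260, 1), (11, rd, Pat, 1260, 4), (11, rd, Pat, 1260, 9), (11, rd, Pat, 7770, 1), (11, rd, Pat, 7770, 4), (11, rd, Pat, 7770, 9), (11, rd, Pat, 9170, 1), (11, rd, Pat, 9170, 4), (11, rd, Pat, 9170, 9)}
Keep only column(s) budget, mgr (6 duplicate(s) eliminated): {(1260, 11), (7770, 11), (9170, 11)}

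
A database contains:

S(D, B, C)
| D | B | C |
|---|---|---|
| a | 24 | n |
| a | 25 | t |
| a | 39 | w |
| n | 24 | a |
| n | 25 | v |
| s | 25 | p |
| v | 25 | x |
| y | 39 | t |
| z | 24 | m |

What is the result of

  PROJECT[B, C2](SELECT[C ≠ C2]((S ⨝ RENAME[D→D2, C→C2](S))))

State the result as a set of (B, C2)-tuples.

{(24, a), (24, m), (24, n), (25, p), (25, t), (25, v), (25, x), (39, t), (39, w)}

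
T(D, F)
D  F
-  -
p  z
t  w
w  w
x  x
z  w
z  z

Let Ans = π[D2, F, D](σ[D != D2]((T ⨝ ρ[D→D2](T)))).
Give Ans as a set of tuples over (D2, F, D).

{(p, z, z), (t, w, w), (t, w, z), (w, w, t), (w, w, z), (z, w, t), (z, w, w), (z, z, p)}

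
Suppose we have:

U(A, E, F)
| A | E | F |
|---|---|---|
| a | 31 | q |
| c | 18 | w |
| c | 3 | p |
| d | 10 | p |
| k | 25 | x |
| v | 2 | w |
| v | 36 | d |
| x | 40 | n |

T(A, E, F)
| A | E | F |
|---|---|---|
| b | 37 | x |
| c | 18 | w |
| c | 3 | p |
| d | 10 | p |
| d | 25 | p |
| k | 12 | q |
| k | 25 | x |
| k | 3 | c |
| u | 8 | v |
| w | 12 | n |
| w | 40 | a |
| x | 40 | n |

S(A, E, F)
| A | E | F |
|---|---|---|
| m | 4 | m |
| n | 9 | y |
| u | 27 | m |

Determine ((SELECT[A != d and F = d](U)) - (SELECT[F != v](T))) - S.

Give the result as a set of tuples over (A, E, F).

σ[A != d and F = d]: keep tuples satisfying A != d and F = d → {(v, 36, d)}
σ[F != v]: keep tuples satisfying F != v → {(b, 37, x), (c, 18, w), (c, 3, p), (d, 10, p), (d, 25, p), (k, 12, q), (k, 25, x), (k, 3, c), (w, 12, n), (w, 40, a), (x, 40, n)}
Difference: {(v, 36, d)} with {(b, 37, x), (c, 18, w), (c, 3, p), (d, 10, p), (d, 25, p), (k, 12, q), (k, 25, x), (k, 3, c), (w, 12, n), (w, 40, a), (x, 40, n)} → {(v, 36, d)}
Difference: {(v, 36, d)} with {(m, 4, m), (n, 9, y), (u, 27, m)} → {(v, 36, d)}

{(v, 36, d)}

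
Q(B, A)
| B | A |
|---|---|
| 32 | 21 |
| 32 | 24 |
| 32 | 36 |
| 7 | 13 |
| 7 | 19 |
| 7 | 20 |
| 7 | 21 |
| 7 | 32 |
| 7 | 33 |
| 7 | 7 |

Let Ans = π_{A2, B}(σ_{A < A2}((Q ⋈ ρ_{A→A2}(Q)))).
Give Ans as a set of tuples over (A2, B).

{(13, 7), (19, 7), (20, 7), (21, 7), (24, 32), (32, 7), (33, 7), (36, 32)}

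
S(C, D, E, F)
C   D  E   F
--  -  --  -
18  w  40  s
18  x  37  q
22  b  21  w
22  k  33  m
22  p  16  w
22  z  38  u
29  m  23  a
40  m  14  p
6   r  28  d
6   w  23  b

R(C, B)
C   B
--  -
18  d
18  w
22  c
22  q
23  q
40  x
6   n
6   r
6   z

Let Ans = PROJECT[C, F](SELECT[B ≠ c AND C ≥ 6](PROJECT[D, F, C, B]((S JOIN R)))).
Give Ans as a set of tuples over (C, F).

{(18, q), (18, s), (22, m), (22, u), (22, w), (40, p), (6, b), (6, d)}

Joining S and R on C yields {(18, w, 40, s, d), (18, w, 40, s, w), (18, x, 37, q, d), (18, x, 37, q, w), (22, b, 21, w, c), (22, b, 21, w, q), (22, k, 33, m, c), (22, k, 33, m, q), (22, p, 16, w, c), (22, p, 16, w, q), (22, z, 38, u, c), (22, z, 38, u, q), (40, m, 14, p, x), (6, r, 28, d, n), (6, r, 28, d, r), (6, r, 28, d, z), (6, w, 23, b, n), (6, w, 23, b, r), (6, w, 23, b, z)}.
Keep only column(s) D, F, C, B: {(b, w, 22, c), (b, w, 22, q), (k, m, 22, c), (k, m, 22, q), (m, p, 40, x), (p, w, 22, c), (p, w, 22, q), (r, d, 6, n), (r, d, 6, r), (r, d, 6, z), (w, b, 6, n), (w, b, 6, r), (w, b, 6, z), (w, s, 18, d), (w, s, 18, w), (x, q, 18, d), (x, q, 18, w), (z, u, 22, c), (z, u, 22, q)}
Selection B ≠ c AND C ≥ 6: {(b, w, 22, q), (k, m, 22, q), (m, p, 40, x), (p, w, 22, q), (r, d, 6, n), (r, d, 6, r), (r, d, 6, z), (w, b, 6, n), (w, b, 6, r), (w, b, 6, z), (w, s, 18, d), (w, s, 18, w), (x, q, 18, d), (x, q, 18, w), (z, u, 22, q)}
Keep only column(s) C, F (7 duplicate(s) eliminated): {(18, q), (18, s), (22, m), (22, u), (22, w), (40, p), (6, b), (6, d)}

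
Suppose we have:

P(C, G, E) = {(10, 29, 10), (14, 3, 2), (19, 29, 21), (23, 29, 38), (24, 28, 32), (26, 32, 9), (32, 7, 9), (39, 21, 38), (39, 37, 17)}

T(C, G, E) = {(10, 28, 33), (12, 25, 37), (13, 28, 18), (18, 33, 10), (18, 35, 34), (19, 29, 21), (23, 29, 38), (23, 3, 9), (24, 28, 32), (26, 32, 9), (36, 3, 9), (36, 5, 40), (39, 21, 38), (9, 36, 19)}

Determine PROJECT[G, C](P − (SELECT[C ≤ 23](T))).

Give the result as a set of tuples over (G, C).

Selection C ≤ 23: {(10, 28, 33), (12, 25, 37), (13, 28, 18), (18, 33, 10), (18, 35, 34), (19, 29, 21), (23, 29, 38), (23, 3, 9), (9, 36, 19)}
Taking the difference: {(10, 29, 10), (14, 3, 2), (24, 28, 32), (26, 32, 9), (32, 7, 9), (39, 21, 38), (39, 37, 17)}
π_{G, C} gives {(21, 39), (28, 24), (29, 10), (3, 14), (32, 26), (37, 39), (7, 32)}.

{(21, 39), (28, 24), (29, 10), (3, 14), (32, 26), (37, 39), (7, 32)}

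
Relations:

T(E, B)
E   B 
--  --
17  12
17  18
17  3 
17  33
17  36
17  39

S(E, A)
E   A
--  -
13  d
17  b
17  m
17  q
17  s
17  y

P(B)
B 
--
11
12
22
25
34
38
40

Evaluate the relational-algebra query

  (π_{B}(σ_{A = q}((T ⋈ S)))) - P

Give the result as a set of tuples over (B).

{18, 3, 33, 36, 39}

Natural join on E: {(17, 12, b), (17, 12, m), (17, 12, q), (17, 12, s), (17, 12, y), (17, 18, b), (17, 18, m), (17, 18, q), (17, 18, s), (17, 18, y), (17, 3, b), (17, 3, m), (17, 3, q), (17, 3, s), (17, 3, y), (17, 33, b), (17, 33, m), (17, 33, q), (17, 33, s), (17, 33, y), (17, 36, b), (17, 36, m), (17, 36, q), (17, 36, s), (17, 36, y), (17, 39, b), (17, 39, m), (17, 39, q), (17, 39, s), (17, 39, y)}
Selection A = q: {(17, 12, q), (17, 18, q), (17, 3, q), (17, 33, q), (17, 36, q), (17, 39, q)}
π[B]: project onto (B) → {12, 18, 3, 33, 36, 39}
Set difference of the two operands is {18, 3, 33, 36, 39}.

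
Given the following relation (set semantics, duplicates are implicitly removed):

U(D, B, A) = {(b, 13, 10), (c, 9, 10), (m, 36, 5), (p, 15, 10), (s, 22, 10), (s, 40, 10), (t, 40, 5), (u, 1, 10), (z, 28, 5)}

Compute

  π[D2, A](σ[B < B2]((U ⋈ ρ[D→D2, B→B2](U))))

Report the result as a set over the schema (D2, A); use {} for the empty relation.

ρ[D→D2, B→B2]: schema becomes (D2, B2, A); tuples unchanged.
Joining U and ρ[D→D2, B→B2](U) on A yields {(b, 13, 10, b, 13), (b, 13, 10, c, 9), (b, 13, 10, p, 15), (b, 13, 10, s, 22), (b, 13, 10, s, 40), (b, 13, 10, u, 1), (c, 9, 10, b, 13), (c, 9, 10, c, 9), (c, 9, 10, p, 15), (c, 9, 10, s, 22), (c, 9, 10, s, 40), (c, 9, 10, u, 1), (m, 36, 5, m, 36), (m, 36, 5, t, 40), (m, 36, 5, z, 28), (p, 15, 10, b, 13), (p, 15, 10, c, 9), (p, 15, 10, p, 15), (p, 15, 10, s, 22), (p, 15, 10, s, 40), (p, 15, 10, u, 1), (s, 22, 10, b, 13), (s, 22, 10, c, 9), (s, 22, 10, p, 15), (s, 22, 10, s, 22), (s, 22, 10, s, 40), (s, 22, 10, u, 1), (s, 40, 10, b, 13), (s, 40, 10, c, 9), (s, 40, 10, p, 15), (s, 40, 10, s, 22), (s, 40, 10, s, 40), (s, 40, 10, u, 1), (t, 40, 5, m, 36), (t, 40, 5, t, 40), (t, 40, 5, z, 28), (u, 1, 10, b, 13), (u, 1, 10, c, 9), (u, 1, 10, p, 15), (u, 1, 10, s, 22), (u, 1, 10, s, 40), (u, 1, 10, u, 1), (z, 28, 5, m, 36), (z, 28, 5, t, 40), (z, 28, 5, z, 28)}.
Selection B < B2: {(b, 13, 10, p, 15), (b, 13, 10, s, 22), (b, 13, 10, s, 40), (c, 9, 10, b, 13), (c, 9, 10, p, 15), (c, 9, 10, s, 22), (c, 9, 10, s, 40), (m, 36, 5, t, 40), (p, 15, 10, s, 22), (p, 15, 10, s, 40), (s, 22, 10, s, 40), (u, 1, 10, b, 13), (u, 1, 10, c, 9), (u, 1, 10, p, 15), (u, 1, 10, s, 22), (u, 1, 10, s, 40), (z, 28, 5, m, 36), (z, 28, 5, t, 40)}
π_{D2, A} gives {(b, 10), (c, 10), (m, 5), (p, 10), (s, 10), (t, 5)} (12 duplicate(s) eliminated).

{(b, 10), (c, 10), (m, 5), (p, 10), (s, 10), (t, 5)}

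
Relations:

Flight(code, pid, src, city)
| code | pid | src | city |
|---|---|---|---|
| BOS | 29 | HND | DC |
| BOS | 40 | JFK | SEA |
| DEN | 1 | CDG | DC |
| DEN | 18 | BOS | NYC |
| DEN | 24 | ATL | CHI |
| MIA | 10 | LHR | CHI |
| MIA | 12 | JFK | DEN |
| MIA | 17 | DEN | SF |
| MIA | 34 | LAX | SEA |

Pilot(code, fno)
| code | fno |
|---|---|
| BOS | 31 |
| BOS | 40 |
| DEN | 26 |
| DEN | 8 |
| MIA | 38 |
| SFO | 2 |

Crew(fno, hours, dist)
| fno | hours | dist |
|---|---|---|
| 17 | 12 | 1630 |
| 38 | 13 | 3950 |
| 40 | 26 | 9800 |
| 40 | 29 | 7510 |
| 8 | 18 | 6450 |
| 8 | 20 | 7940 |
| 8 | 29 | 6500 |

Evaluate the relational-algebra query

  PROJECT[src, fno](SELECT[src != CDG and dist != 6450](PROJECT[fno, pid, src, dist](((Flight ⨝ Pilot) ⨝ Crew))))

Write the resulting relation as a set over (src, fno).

Joining Flight and Pilot on code yields {(BOS, 29, HND, DC, 31), (BOS, 29, HND, DC, 40), (BOS, 40, JFK, SEA, 31), (BOS, 40, JFK, SEA, 40), (DEN, 1, CDG, DC, 26), (DEN, 1, CDG, DC, 8), (DEN, 18, BOS, NYC, 26), (DEN, 18, BOS, NYC, 8), (DEN, 24, ATL, CHI, 26), (DEN, 24, ATL, CHI, 8), (MIA, 10, LHR, CHI, 38), (MIA, 12, JFK, DEN, 38), (MIA, 17, DEN, SF, 38), (MIA, 34, LAX, SEA, 38)}.
Joining (Flight ⨝ Pilot) and Crew on fno yields {(BOS, 29, HND, DC, 40, 26, 9800), (BOS, 29, HND, DC, 40, 29, 7510), (BOS, 40, JFK, SEA, 40, 26, 9800), (BOS, 40, JFK, SEA, 40, 29, 7510), (DEN, 1, CDG, DC, 8, 18, 6450), (DEN, 1, CDG, DC, 8, 20, 7940), (DEN, 1, CDG, DC, 8, 29, 6500), (DEN, 18, BOS, NYC, 8, 18, 6450), (DEN, 18, BOS, NYC, 8, 20, 7940), (DEN, 18, BOS, NYC, 8, 29, 6500), (DEN, 24, ATL, CHI, 8, 18, 6450), (DEN, 24, ATL, CHI, 8, 20, 7940), (DEN, 24, ATL, CHI, 8, 29, 6500), (MIA, 10, LHR, CHI, 38, 13, 3950), (MIA, 12, JFK, DEN, 38, 13, 3950), (MIA, 17, DEN, SF, 38, 13, 3950), (MIA, 34, LAX, SEA, 38, 13, 3950)}.
Projecting to fno, pid, src, dist: {(38, 10, LHR, 3950), (38, 12, JFK, 3950), (38, 17, DEN, 3950), (38, 34, LAX, 3950), (40, 29, HND, 7510), (40, 29, HND, 9800), (40, 40, JFK, 7510), (40, 40, JFK, 9800), (8, 1, CDG, 6450), (8, 1, CDG, 6500), (8, 1, CDG, 7940), (8, 18, BOS, 6450), (8, 18, BOS, 6500), (8, 18, BOS, 7940), (8, 24, ATL, 6450), (8, 24, ATL, 6500), (8, 24, ATL, 7940)}
Selection src != CDG and dist != 6450: {(38, 10, LHR, 3950), (38, 12, JFK, 3950), (38, 17, DEN, 3950), (38, 34, LAX, 3950), (40, 29, HND, 7510), (40, 29, HND, 9800), (40, 40, JFK, 7510), (40, 40, JFK, 9800), (8, 18, BOS, 6500), (8, 18, BOS, 7940), (8, 24, ATL, 6500), (8, 24, ATL, 7940)}
Projecting to src, fno (4 duplicate(s) eliminated): {(ATL, 8), (BOS, 8), (DEN, 38), (HND, 40), (JFK, 38), (JFK, 40), (LAX, 38), (LHR, 38)}

{(ATL, 8), (BOS, 8), (DEN, 38), (HND, 40), (JFK, 38), (JFK, 40), (LAX, 38), (LHR, 38)}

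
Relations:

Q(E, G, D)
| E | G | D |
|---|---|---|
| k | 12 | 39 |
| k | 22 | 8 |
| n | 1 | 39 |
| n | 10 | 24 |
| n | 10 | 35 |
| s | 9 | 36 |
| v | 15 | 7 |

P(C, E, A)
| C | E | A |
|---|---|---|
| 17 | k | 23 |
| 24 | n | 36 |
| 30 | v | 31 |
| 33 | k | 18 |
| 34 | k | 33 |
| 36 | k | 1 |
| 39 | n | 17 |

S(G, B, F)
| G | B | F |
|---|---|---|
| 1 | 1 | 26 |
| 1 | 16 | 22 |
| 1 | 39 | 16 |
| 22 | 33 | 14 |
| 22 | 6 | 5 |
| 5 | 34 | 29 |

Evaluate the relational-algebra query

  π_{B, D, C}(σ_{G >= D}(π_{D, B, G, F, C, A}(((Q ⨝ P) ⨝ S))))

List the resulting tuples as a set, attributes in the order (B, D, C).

{(33, 8, 17), (33, 8, 33), (33, 8, 34), (33, 8, 36), (6, 8, 17), (6, 8, 33), (6, 8, 34), (6, 8, 36)}

Natural join on E: {(k, 12, 39, 17, 23), (k, 12, 39, 33, 18), (k, 12, 39, 34, 33), (k, 12, 39, 36, 1), (k, 22, 8, 17, 23), (k, 22, 8, 33, 18), (k, 22, 8, 34, 33), (k, 22, 8, 36, 1), (n, 1, 39, 24, 36), (n, 1, 39, 39, 17), (n, 10, 24, 24, 36), (n, 10, 24, 39, 17), (n, 10, 35, 24, 36), (n, 10, 35, 39, 17), (v, 15, 7, 30, 31)}
Natural join on G: {(k, 22, 8, 17, 23, 33, 14), (k, 22, 8, 17, 23, 6, 5), (k, 22, 8, 33, 18, 33, 14), (k, 22, 8, 33, 18, 6, 5), (k, 22, 8, 34, 33, 33, 14), (k, 22, 8, 34, 33, 6, 5), (k, 22, 8, 36, 1, 33, 14), (k, 22, 8, 36, 1, 6, 5), (n, 1, 39, 24, 36, 1, 26), (n, 1, 39, 24, 36, 16, 22), (n, 1, 39, 24, 36, 39, 16), (n, 1, 39, 39, 17, 1, 26), (n, 1, 39, 39, 17, 16, 22), (n, 1, 39, 39, 17, 39, 16)}
Projecting to D, B, G, F, C, A: {(39, 1, 1, 26, 24, 36), (39, 1, 1, 26, 39, 17), (39, 16, 1, 22, 24, 36), (39, 16, 1, 22, 39, 17), (39, 39, 1, 16, 24, 36), (39, 39, 1, 16, 39, 17), (8, 33, 22, 14, 17, 23), (8, 33, 22, 14, 33, 18), (8, 33, 22, 14, 34, 33), (8, 33, 22, 14, 36, 1), (8, 6, 22, 5, 17, 23), (8, 6, 22, 5, 33, 18), (8, 6, 22, 5, 34, 33), (8, 6, 22, 5, 36, 1)}
Selection G >= D: {(8, 33, 22, 14, 17, 23), (8, 33, 22, 14, 33, 18), (8, 33, 22, 14, 34, 33), (8, 33, 22, 14, 36, 1), (8, 6, 22, 5, 17, 23), (8, 6, 22, 5, 33, 18), (8, 6, 22, 5, 34, 33), (8, 6, 22, 5, 36, 1)}
Projecting to B, D, C: {(33, 8, 17), (33, 8, 33), (33, 8, 34), (33, 8, 36), (6, 8, 17), (6, 8, 33), (6, 8, 34), (6, 8, 36)}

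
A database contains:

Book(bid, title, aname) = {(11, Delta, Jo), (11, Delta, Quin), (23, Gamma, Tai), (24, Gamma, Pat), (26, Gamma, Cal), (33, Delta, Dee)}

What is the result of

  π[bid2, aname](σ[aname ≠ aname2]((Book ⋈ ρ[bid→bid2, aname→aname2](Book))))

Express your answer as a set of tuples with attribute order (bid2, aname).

ρ[bid→bid2, aname→aname2]: schema becomes (bid2, title, aname2); tuples unchanged.
Book ⋈ ρ[bid→bid2, aname→aname2](Book) (natural join on title): {(11, Delta, Jo, 11, Jo), (11, Delta, Jo, 11, Quin), (11, Delta, Jo, 33, Dee), (11, Delta, Quin, 11, Jo), (11, Delta, Quin, 11, Quin), (11, Delta, Quin, 33, Dee), (23, Gamma, Tai, 23, Tai), (23, Gamma, Tai, 24, Pat), (23, Gamma, Tai, 26, Cal), (24, Gamma, Pat, 23, Tai), (24, Gamma, Pat, 24, Pat), (24, Gamma, Pat, 26, Cal), (26, Gamma, Cal, 23, Tai), (26, Gamma, Cal, 24, Pat), (26, Gamma, Cal, 26, Cal), (33, Delta, Dee, 11, Jo), (33, Delta, Dee, 11, Quin), (33, Delta, Dee, 33, Dee)}
Apply σ_{aname ≠ aname2}; surviving tuples: {(11, Delta, Jo, 11, Quin), (11, Delta, Jo, 33, Dee), (11, Delta, Quin, 11, Jo), (11, Delta, Quin, 33, Dee), (23, Gamma, Tai, 24, Pat), (23, Gamma, Tai, 26, Cal), (24, Gamma, Pat, 23, Tai), (24, Gamma, Pat, 26, Cal), (26, Gamma, Cal, 23, Tai), (26, Gamma, Cal, 24, Pat), (33, Delta, Dee, 11, Jo), (33, Delta, Dee, 11, Quin)}
π_{bid2, aname} gives {(11, Dee), (11, Jo), (11, Quin), (23, Cal), (23, Pat), (24, Cal), (24, Tai), (26, Pat), (26, Tai), (33, Jo), (33, Quin)} (1 duplicate(s) eliminated).

{(11, Dee), (11, Jo), (11, Quin), (23, Cal), (23, Pat), (24, Cal), (24, Tai), (26, Pat), (26, Tai), (33, Jo), (33, Quin)}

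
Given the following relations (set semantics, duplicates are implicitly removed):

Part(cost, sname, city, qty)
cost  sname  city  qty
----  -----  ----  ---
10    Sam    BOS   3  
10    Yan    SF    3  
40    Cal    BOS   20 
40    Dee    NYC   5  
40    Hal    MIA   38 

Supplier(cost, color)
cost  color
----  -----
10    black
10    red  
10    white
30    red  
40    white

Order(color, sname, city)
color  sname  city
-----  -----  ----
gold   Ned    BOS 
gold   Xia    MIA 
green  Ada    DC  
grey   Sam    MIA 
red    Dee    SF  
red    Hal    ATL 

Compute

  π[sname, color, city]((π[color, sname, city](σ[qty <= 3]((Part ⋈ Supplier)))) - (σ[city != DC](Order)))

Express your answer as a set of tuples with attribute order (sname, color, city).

Part ⋈ Supplier (natural join on cost): {(10, Sam, BOS, 3, black), (10, Sam, BOS, 3, red), (10, Sam, BOS, 3, white), (10, Yan, SF, 3, black), (10, Yan, SF, 3, red), (10, Yan, SF, 3, white), (40, Cal, BOS, 20, white), (40, Dee, NYC, 5, white), (40, Hal, MIA, 38, white)}
Selection qty <= 3: {(10, Sam, BOS, 3, black), (10, Sam, BOS, 3, red), (10, Sam, BOS, 3, white), (10, Yan, SF, 3, black), (10, Yan, SF, 3, red), (10, Yan, SF, 3, white)}
Projecting to color, sname, city: {(black, Sam, BOS), (black, Yan, SF), (red, Sam, BOS), (red, Yan, SF), (white, Sam, BOS), (white, Yan, SF)}
Selection city != DC: {(gold, Ned, BOS), (gold, Xia, MIA), (grey, Sam, MIA), (red, Dee, SF), (red, Hal, ATL)}
Set difference of the two operands is {(black, Sam, BOS), (black, Yan, SF), (red, Sam, BOS), (red, Yan, SF), (white, Sam, BOS), (white, Yan, SF)}.
Projecting to sname, color, city: {(Sam, black, BOS), (Sam, red, BOS), (Sam, white, BOS), (Yan, black, SF), (Yan, red, SF), (Yan, white, SF)}

{(Sam, black, BOS), (Sam, red, BOS), (Sam, white, BOS), (Yan, black, SF), (Yan, red, SF), (Yan, white, SF)}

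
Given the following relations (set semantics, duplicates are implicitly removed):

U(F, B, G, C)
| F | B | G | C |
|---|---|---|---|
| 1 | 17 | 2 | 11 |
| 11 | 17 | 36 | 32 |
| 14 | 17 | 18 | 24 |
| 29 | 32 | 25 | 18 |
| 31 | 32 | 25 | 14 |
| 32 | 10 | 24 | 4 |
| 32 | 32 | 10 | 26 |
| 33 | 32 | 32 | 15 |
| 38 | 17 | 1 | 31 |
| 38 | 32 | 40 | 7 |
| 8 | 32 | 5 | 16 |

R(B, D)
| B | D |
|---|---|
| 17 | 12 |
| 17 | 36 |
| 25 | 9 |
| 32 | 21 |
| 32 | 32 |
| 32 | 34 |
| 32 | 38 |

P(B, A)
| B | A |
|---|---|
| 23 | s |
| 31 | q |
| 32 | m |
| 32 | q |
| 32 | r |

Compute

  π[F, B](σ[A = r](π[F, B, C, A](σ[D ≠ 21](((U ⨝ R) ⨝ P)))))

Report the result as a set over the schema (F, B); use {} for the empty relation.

{(29, 32), (31, 32), (32, 32), (33, 32), (38, 32), (8, 32)}

Natural join on B: {(1, 17, 2, 11, 12), (1, 17, 2, 11, 36), (11, 17, 36, 32, 12), (11, 17, 36, 32, 36), (14, 17, 18, 24, 12), (14, 17, 18, 24, 36), (29, 32, 25, 18, 21), (29, 32, 25, 18, 32), (29, 32, 25, 18, 34), (29, 32, 25, 18, 38), (31, 32, 25, 14, 21), (31, 32, 25, 14, 32), (31, 32, 25, 14, 34), (31, 32, 25, 14, 38), (32, 32, 10, 26, 21), (32, 32, 10, 26, 32), (32, 32, 10, 26, 34), (32, 32, 10, 26, 38), (33, 32, 32, 15, 21), (33, 32, 32, 15, 32), (33, 32, 32, 15, 34), (33, 32, 32, 15, 38), (38, 17, 1, 31, 12), (38, 17, 1, 31, 36), (38, 32, 40, 7, 21), (38, 32, 40, 7, 32), (38, 32, 40, 7, 34), (38, 32, 40, 7, 38), (8, 32, 5, 16, 21), (8, 32, 5, 16, 32), (8, 32, 5, 16, 34), (8, 32, 5, 16, 38)}
Natural join on B: {(29, 32, 25, 18, 21, m), (29, 32, 25, 18, 21, q), (29, 32, 25, 18, 21, r), (29, 32, 25, 18, 32, m), (29, 32, 25, 18, 32, q), (29, 32, 25, 18, 32, r), (29, 32, 25, 18, 34, m), (29, 32, 25, 18, 34, q), (29, 32, 25, 18, 34, r), (29, 32, 25, 18, 38, m), (29, 32, 25, 18, 38, q), (29, 32, 25, 18, 38, r), (31, 32, 25, 14, 21, m), (31, 32, 25, 14, 21, q), (31, 32, 25, 14, 21, r), (31, 32, 25, 14, 32, m), (31, 32, 25, 14, 32, q), (31, 32, 25, 14, 32, r), (31, 32, 25, 14, 34, m), (31, 32, 25, 14, 34, q), (31, 32, 25, 14, 34, r), (31, 32, 25, 14, 38, m), (31, 32, 25, 14, 38, q), (31, 32, 25, 14, 38, r), (32, 32, 10, 26, 21, m), (32, 32, 10, 26, 21, q), (32, 32, 10, 26, 21, r), (32, 32, 10, 26, 32, m), (32, 32, 10, 26, 32, q), (32, 32, 10, 26, 32, r), (32, 32, 10, 26, 34, m), (32, 32, 10, 26, 34, q), (32, 32, 10, 26, 34, r), (32, 32, 10, 26, 38, m), (32, 32, 10, 26, 38, q), (32, 32, 10, 26, 38, r), (33, 32, 32, 15, 21, m), (33, 32, 32, 15, 21, q), (33, 32, 32, 15, 21, r), (33, 32, 32, 15, 32, m), (33, 32, 32, 15, 32, q), (33, 32, 32, 15, 32, r), (33, 32, 32, 15, 34, m), (33, 32, 32, 15, 34, q), (33, 32, 32, 15, 34, r), (33, 32, 32, 15, 38, m), (33, 32, 32, 15, 38, q), (33, 32, 32, 15, 38, r), (38, 32, 40, 7, 21, m), (38, 32, 40, 7, 21, q), (38, 32, 40, 7, 21, r), (38, 32, 40, 7, 32, m), (38, 32, 40, 7, 32, q), (38, 32, 40, 7, 32, r), (38, 32, 40, 7, 34, m), (38, 32, 40, 7, 34, q), (38, 32, 40, 7, 34, r), (38, 32, 40, 7, 38, m), (38, 32, 40, 7, 38, q), (38, 32, 40, 7, 38, r), (8, 32, 5, 16, 21, m), (8, 32, 5, 16, 21, q), (8, 32, 5, 16, 21, r), (8, 32, 5, 16, 32, m), (8, 32, 5, 16, 32, q), (8, 32, 5, 16, 32, r), (8, 32, 5, 16, 34, m), (8, 32, 5, 16, 34, q), (8, 32, 5, 16, 34, r), (8, 32, 5, 16, 38, m), (8, 32, 5, 16, 38, q), (8, 32, 5, 16, 38, r)}
Selection D ≠ 21: {(29, 32, 25, 18, 32, m), (29, 32, 25, 18, 32, q), (29, 32, 25, 18, 32, r), (29, 32, 25, 18, 34, m), (29, 32, 25, 18, 34, q), (29, 32, 25, 18, 34, r), (29, 32, 25, 18, 38, m), (29, 32, 25, 18, 38, q), (29, 32, 25, 18, 38, r), (31, 32, 25, 14, 32, m), (31, 32, 25, 14, 32, q), (31, 32, 25, 14, 32, r), (31, 32, 25, 14, 34, m), (31, 32, 25, 14, 34, q), (31, 32, 25, 14, 34, r), (31, 32, 25, 14, 38, m), (31, 32, 25, 14, 38, q), (31, 32, 25, 14, 38, r), (32, 32, 10, 26, 32, m), (32, 32, 10, 26, 32, q), (32, 32, 10, 26, 32, r), (32, 32, 10, 26, 34, m), (32, 32, 10, 26, 34, q), (32, 32, 10, 26, 34, r), (32, 32, 10, 26, 38, m), (32, 32, 10, 26, 38, q), (32, 32, 10, 26, 38, r), (33, 32, 32, 15, 32, m), (33, 32, 32, 15, 32, q), (33, 32, 32, 15, 32, r), (33, 32, 32, 15, 34, m), (33, 32, 32, 15, 34, q), (33, 32, 32, 15, 34, r), (33, 32, 32, 15, 38, m), (33, 32, 32, 15, 38, q), (33, 32, 32, 15, 38, r), (38, 32, 40, 7, 32, m), (38, 32, 40, 7, 32, q), (38, 32, 40, 7, 32, r), (38, 32, 40, 7, 34, m), (38, 32, 40, 7, 34, q), (38, 32, 40, 7, 34, r), (38, 32, 40, 7, 38, m), (38, 32, 40, 7, 38, q), (38, 32, 40, 7, 38, r), (8, 32, 5, 16, 32, m), (8, 32, 5, 16, 32, q), (8, 32, 5, 16, 32, r), (8, 32, 5, 16, 34, m), (8, 32, 5, 16, 34, q), (8, 32, 5, 16, 34, r), (8, 32, 5, 16, 38, m), (8, 32, 5, 16, 38, q), (8, 32, 5, 16, 38, r)}
Projecting to F, B, C, A (36 duplicate(s) eliminated): {(29, 32, 18, m), (29, 32, 18, q), (29, 32, 18, r), (31, 32, 14, m), (31, 32, 14, q), (31, 32, 14, r), (32, 32, 26, m), (32, 32, 26, q), (32, 32, 26, r), (33, 32, 15, m), (33, 32, 15, q), (33, 32, 15, r), (38, 32, 7, m), (38, 32, 7, q), (38, 32, 7, r), (8, 32, 16, m), (8, 32, 16, q), (8, 32, 16, r)}
Selection A = r: {(29, 32, 18, r), (31, 32, 14, r), (32, 32, 26, r), (33, 32, 15, r), (38, 32, 7, r), (8, 32, 16, r)}
Projecting to F, B: {(29, 32), (31, 32), (32, 32), (33, 32), (38, 32), (8, 32)}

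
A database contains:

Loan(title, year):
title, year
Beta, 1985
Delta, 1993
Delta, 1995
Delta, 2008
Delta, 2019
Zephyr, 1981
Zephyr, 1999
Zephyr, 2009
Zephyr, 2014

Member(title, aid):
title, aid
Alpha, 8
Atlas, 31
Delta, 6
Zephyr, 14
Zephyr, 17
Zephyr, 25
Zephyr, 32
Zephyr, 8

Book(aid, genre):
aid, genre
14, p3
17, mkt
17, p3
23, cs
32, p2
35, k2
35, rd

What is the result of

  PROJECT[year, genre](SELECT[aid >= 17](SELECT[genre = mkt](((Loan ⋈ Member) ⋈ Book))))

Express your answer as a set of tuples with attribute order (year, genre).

{(1981, mkt), (1999, mkt), (2009, mkt), (2014, mkt)}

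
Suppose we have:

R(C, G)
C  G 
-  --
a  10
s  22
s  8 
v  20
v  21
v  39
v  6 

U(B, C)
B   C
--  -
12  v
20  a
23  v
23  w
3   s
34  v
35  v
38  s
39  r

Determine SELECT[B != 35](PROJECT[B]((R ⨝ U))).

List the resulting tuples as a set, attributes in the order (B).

{12, 20, 23, 3, 34, 38}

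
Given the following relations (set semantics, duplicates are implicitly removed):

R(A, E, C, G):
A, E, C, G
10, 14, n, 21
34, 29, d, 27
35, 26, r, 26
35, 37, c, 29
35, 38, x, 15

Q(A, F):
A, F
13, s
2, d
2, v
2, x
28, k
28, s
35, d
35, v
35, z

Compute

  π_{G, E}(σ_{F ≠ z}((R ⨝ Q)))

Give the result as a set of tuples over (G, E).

Natural join on A: {(35, 26, r, 26, d), (35, 26, r, 26, v), (35, 26, r, 26, z), (35, 37, c, 29, d), (35, 37, c, 29, v), (35, 37, c, 29, z), (35, 38, x, 15, d), (35, 38, x, 15, v), (35, 38, x, 15, z)}
σ[F ≠ z]: keep tuples satisfying F ≠ z → {(35, 26, r, 26, d), (35, 26, r, 26, v), (35, 37, c, 29, d), (35, 37, c, 29, v), (35, 38, x, 15, d), (35, 38, x, 15, v)}
π[G, E]: project onto (G, E) (3 duplicate(s) eliminated) → {(15, 38), (26, 26), (29, 37)}

{(15, 38), (26, 26), (29, 37)}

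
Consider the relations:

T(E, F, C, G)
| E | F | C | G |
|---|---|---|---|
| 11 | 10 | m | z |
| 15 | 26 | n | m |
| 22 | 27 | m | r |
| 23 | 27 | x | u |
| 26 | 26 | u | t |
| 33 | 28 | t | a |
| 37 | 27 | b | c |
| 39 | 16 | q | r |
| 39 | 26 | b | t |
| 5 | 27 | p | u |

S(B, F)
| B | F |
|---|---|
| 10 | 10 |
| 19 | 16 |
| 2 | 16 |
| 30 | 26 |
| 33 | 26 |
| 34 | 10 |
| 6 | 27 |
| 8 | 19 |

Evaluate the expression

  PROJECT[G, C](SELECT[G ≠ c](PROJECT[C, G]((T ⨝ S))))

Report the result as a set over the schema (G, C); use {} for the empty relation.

Joining T and S on F yields {(11, 10, m, z, 10), (11, 10, m, z, 34), (15, 26, n, m, 30), (15, 26, n, m, 33), (22, 27, m, r, 6), (23, 27, x, u, 6), (26, 26, u, t, 30), (26, 26, u, t, 33), (37, 27, b, c, 6), (39, 16, q, r, 19), (39, 16, q, r, 2), (39, 26, b, t, 30), (39, 26, b, t, 33), (5, 27, p, u, 6)}.
π[C, G]: project onto (C, G) (5 duplicate(s) eliminated) → {(b, c), (b, t), (m, r), (m, z), (n, m), (p, u), (q, r), (u, t), (x, u)}
σ[G ≠ c]: keep tuples satisfying G ≠ c → {(b, t), (m, r), (m, z), (n, m), (p, u), (q, r), (u, t), (x, u)}
π[G, C]: project onto (G, C) → {(m, n), (r, m), (r, q), (t, b), (t, u), (u, p), (u, x), (z, m)}

{(m, n), (r, m), (r, q), (t, b), (t, u), (u, p), (u, x), (z, m)}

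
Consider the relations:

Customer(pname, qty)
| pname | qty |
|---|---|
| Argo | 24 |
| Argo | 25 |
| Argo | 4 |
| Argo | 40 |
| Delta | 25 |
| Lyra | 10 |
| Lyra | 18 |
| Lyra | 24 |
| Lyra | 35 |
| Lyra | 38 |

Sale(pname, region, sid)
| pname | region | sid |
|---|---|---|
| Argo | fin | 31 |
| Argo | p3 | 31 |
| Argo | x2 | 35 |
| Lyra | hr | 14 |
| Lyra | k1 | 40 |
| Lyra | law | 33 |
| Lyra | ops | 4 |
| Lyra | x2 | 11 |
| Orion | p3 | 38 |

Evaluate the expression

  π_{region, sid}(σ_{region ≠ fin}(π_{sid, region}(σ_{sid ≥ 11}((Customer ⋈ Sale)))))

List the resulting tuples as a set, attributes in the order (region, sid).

Natural join on pname: {(Argo, 24, fin, 31), (Argo, 24, p3, 31), (Argo, 24, x2, 35), (Argo, 25, fin, 31), (Argo, 25, p3, 31), (Argo, 25, x2, 35), (Argo, 4, fin, 31), (Argo, 4, p3, 31), (Argo, 4, x2, 35), (Argo, 40, fin, 31), (Argo, 40, p3, 31), (Argo, 40, x2, 35), (Lyra, 10, hr, 14), (Lyra, 10, k1, 40), (Lyra, 10, law, 33), (Lyra, 10, ops, 4), (Lyra, 10, x2, 11), (Lyra, 18, hr, 14), (Lyra, 18, k1, 40), (Lyra, 18, law, 33), (Lyra, 18, ops, 4), (Lyra, 18, x2, 11), (Lyra, 24, hr, 14), (Lyra, 24, k1, 40), (Lyra, 24, law, 33), (Lyra, 24, ops, 4), (Lyra, 24, x2, 11), (Lyra, 35, hr, 14), (Lyra, 35, k1, 40), (Lyra, 35, law, 33), (Lyra, 35, ops, 4), (Lyra, 35, x2, 11), (Lyra, 38, hr, 14), (Lyra, 38, k1, 40), (Lyra, 38, law, 33), (Lyra, 38, ops, 4), (Lyra, 38, x2, 11)}
Selection sid ≥ 11: {(Argo, 24, fin, 31), (Argo, 24, p3, 31), (Argo, 24, x2, 35), (Argo, 25, fin, 31), (Argo, 25, p3, 31), (Argo, 25, x2, 35), (Argo, 4, fin, 31), (Argo, 4, p3, 31), (Argo, 4, x2, 35), (Argo, 40, fin, 31), (Argo, 40, p3, 31), (Argo, 40, x2, 35), (Lyra, 10, hr, 14), (Lyra, 10, k1, 40), (Lyra, 10, law, 33), (Lyra, 10, x2, 11), (Lyra, 18, hr, 14), (Lyra, 18, k1, 40), (Lyra, 18, law, 33), (Lyra, 18, x2, 11), (Lyra, 24, hr, 14), (Lyra, 24, k1, 40), (Lyra, 24, law, 33), (Lyra, 24, x2, 11), (Lyra, 35, hr, 14), (Lyra, 35, k1, 40), (Lyra, 35, law, 33), (Lyra, 35, x2, 11), (Lyra, 38, hr, 14), (Lyra, 38, k1, 40), (Lyra, 38, law, 33), (Lyra, 38, x2, 11)}
Projecting to sid, region (25 duplicate(s) eliminated): {(11, x2), (14, hr), (31, fin), (31, p3), (33, law), (35, x2), (40, k1)}
Selection region ≠ fin: {(11, x2), (14, hr), (31, p3), (33, law), (35, x2), (40, k1)}
Projecting to region, sid: {(hr, 14), (k1, 40), (law, 33), (p3, 31), (x2, 11), (x2, 35)}

{(hr, 14), (k1, 40), (law, 33), (p3, 31), (x2, 11), (x2, 35)}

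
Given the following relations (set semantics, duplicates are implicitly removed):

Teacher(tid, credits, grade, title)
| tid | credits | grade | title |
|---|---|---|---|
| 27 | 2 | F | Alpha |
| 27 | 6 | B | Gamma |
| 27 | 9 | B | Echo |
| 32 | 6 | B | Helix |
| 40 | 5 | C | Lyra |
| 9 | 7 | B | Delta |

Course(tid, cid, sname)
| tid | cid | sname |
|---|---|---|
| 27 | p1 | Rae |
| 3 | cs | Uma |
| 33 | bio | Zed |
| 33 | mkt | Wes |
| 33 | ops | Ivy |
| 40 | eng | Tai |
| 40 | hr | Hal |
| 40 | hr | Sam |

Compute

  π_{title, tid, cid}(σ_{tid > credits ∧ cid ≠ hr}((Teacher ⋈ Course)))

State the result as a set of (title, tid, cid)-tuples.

{(Alpha, 27, p1), (Echo, 27, p1), (Gamma, 27, p1), (Lyra, 40, eng)}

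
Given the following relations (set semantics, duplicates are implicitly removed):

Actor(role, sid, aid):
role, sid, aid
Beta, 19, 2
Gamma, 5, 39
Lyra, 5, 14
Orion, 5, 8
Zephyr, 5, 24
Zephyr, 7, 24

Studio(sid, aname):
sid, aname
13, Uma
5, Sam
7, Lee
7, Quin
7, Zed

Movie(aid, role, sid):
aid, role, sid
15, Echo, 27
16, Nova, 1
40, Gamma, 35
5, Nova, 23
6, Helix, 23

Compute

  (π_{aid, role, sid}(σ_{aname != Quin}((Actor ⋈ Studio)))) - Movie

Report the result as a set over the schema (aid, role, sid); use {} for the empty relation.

{(14, Lyra, 5), (24, Zephyr, 5), (24, Zephyr, 7), (39, Gamma, 5), (8, Orion, 5)}

Joining Actor and Studio on sid yields {(Gamma, 5, 39, Sam), (Lyra, 5, 14, Sam), (Orion, 5, 8, Sam), (Zephyr, 5, 24, Sam), (Zephyr, 7, 24, Lee), (Zephyr, 7, 24, Quin), (Zephyr, 7, 24, Zed)}.
Apply σ_{aname != Quin}; surviving tuples: {(Gamma, 5, 39, Sam), (Lyra, 5, 14, Sam), (Orion, 5, 8, Sam), (Zephyr, 5, 24, Sam), (Zephyr, 7, 24, Lee), (Zephyr, 7, 24, Zed)}
Keep only column(s) aid, role, sid (1 duplicate(s) eliminated): {(14, Lyra, 5), (24, Zephyr, 5), (24, Zephyr, 7), (39, Gamma, 5), (8, Orion, 5)}
Set difference of the two operands is {(14, Lyra, 5), (24, Zephyr, 5), (24, Zephyr, 7), (39, Gamma, 5), (8, Orion, 5)}.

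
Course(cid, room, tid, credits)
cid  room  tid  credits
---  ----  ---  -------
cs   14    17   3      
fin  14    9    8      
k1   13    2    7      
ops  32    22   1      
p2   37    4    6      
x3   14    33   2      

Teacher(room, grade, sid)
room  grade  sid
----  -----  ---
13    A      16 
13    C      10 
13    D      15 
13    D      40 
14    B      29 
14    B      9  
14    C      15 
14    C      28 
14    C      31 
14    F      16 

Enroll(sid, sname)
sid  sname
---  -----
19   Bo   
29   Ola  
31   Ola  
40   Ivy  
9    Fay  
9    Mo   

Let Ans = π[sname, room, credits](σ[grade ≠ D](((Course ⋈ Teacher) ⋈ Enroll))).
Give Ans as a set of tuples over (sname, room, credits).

{(Fay, 14, 2), (Fay, 14, 3), (Fay, 14, 8), (Mo, 14, 2), (Mo, 14, 3), (Mo, 14, 8), (Ola, 14, 2), (Ola, 14, 3), (Ola, 14, 8)}

Course ⋈ Teacher (natural join on room): {(cs, 14, 17, 3, B, 29), (cs, 14, 17, 3, B, 9), (cs, 14, 17, 3, C, 15), (cs, 14, 17, 3, C, 28), (cs, 14, 17, 3, C, 31), (cs, 14, 17, 3, F, 16), (fin, 14, 9, 8, B, 29), (fin, 14, 9, 8, B, 9), (fin, 14, 9, 8, C, 15), (fin, 14, 9, 8, C, 28), (fin, 14, 9, 8, C, 31), (fin, 14, 9, 8, F, 16), (k1, 13, 2, 7, A, 16), (k1, 13, 2, 7, C, 10), (k1, 13, 2, 7, D, 15), (k1, 13, 2, 7, D, 40), (x3, 14, 33, 2, B, 29), (x3, 14, 33, 2, B, 9), (x3, 14, 33, 2, C, 15), (x3, 14, 33, 2, C, 28), (x3, 14, 33, 2, C, 31), (x3, 14, 33, 2, F, 16)}
(Course ⋈ Teacher) ⋈ Enroll (natural join on sid): {(cs, 14, 17, 3, B, 29, Ola), (cs, 14, 17, 3, B, 9, Fay), (cs, 14, 17, 3, B, 9, Mo), (cs, 14, 17, 3, C, 31, Ola), (fin, 14, 9, 8, B, 29, Ola), (fin, 14, 9, 8, B, 9, Fay), (fin, 14, 9, 8, B, 9, Mo), (fin, 14, 9, 8, C, 31, Ola), (k1, 13, 2, 7, D, 40, Ivy), (x3, 14, 33, 2, B, 29, Ola), (x3, 14, 33, 2, B, 9, Fay), (x3, 14, 33, 2, B, 9, Mo), (x3, 14, 33, 2, C, 31, Ola)}
Selection grade ≠ D: {(cs, 14, 17, 3, B, 29, Ola), (cs, 14, 17, 3, B, 9, Fay), (cs, 14, 17, 3, B, 9, Mo), (cs, 14, 17, 3, C, 31, Ola), (fin, 14, 9, 8, B, 29, Ola), (fin, 14, 9, 8, B, 9, Fay), (fin, 14, 9, 8, B, 9, Mo), (fin, 14, 9, 8, C, 31, Ola), (x3, 14, 33, 2, B, 29, Ola), (x3, 14, 33, 2, B, 9, Fay), (x3, 14, 33, 2, B, 9, Mo), (x3, 14, 33, 2, C, 31, Ola)}
Keep only column(s) sname, room, credits (3 duplicate(s) eliminated): {(Fay, 14, 2), (Fay, 14, 3), (Fay, 14, 8), (Mo, 14, 2), (Mo, 14, 3), (Mo, 14, 8), (Ola, 14, 2), (Ola, 14, 3), (Ola, 14, 8)}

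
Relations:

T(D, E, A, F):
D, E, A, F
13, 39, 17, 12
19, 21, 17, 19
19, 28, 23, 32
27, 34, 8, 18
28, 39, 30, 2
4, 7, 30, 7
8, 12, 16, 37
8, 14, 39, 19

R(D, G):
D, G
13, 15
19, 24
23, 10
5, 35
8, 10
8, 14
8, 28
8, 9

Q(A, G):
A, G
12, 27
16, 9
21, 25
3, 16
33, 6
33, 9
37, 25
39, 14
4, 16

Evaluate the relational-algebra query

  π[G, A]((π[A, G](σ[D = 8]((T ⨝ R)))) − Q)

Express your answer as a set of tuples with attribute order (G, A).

Joining T and R on D yields {(13, 39, 17, 12, 15), (19, 21, 17, 19, 24), (19, 28, 23, 32, 24), (8, 12, 16, 37, 10), (8, 12, 16, 37, 14), (8, 12, 16, 37, 28), (8, 12, 16, 37, 9), (8, 14, 39, 19, 10), (8, 14, 39, 19, 14), (8, 14, 39, 19, 28), (8, 14, 39, 19, 9)}.
Apply σ_{D = 8}; surviving tuples: {(8, 12, 16, 37, 10), (8, 12, 16, 37, 14), (8, 12, 16, 37, 28), (8, 12, 16, 37, 9), (8, 14, 39, 19, 10), (8, 14, 39, 19, 14), (8, 14, 39, 19, 28), (8, 14, 39, 19, 9)}
Projecting to A, G: {(16, 10), (16, 14), (16, 28), (16, 9), (39, 10), (39, 14), (39, 28), (39, 9)}
Difference: {(16, 10), (16, 14), (16, 28), (16, 9), (39, 10), (39, 14), (39, 28), (39, 9)} with {(12, 27), (16, 9), (21, 25), (3, 16), (33, 6), (33, 9), (37, 25), (39, 14), (4, 16)} → {(16, 10), (16, 14), (16, 28), (39, 10), (39, 28), (39, 9)}
Projecting to G, A: {(10, 16), (10, 39), (14, 16), (28, 16), (28, 39), (9, 39)}

{(10, 16), (10, 39), (14, 16), (28, 16), (28, 39), (9, 39)}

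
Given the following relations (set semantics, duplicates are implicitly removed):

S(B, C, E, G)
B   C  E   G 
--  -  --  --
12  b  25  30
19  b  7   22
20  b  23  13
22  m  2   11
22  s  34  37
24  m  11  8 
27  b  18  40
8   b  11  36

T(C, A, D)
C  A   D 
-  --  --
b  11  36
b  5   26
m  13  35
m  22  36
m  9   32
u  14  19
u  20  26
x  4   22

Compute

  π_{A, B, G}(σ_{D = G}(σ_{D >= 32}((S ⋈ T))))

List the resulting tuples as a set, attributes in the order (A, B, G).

Natural join on C: {(12, b, 25, 30, 11, 36), (12, b, 25, 30, 5, 26), (19, b, 7, 22, 11, 36), (19, b, 7, 22, 5, 26), (20, b, 23, 13, 11, 36), (20, b, 23, 13, 5, 26), (22, m, 2, 11, 13, 35), (22, m, 2, 11, 22, 36), (22, m, 2, 11, 9, 32), (24, m, 11, 8, 13, 35), (24, m, 11, 8, 22, 36), (24, m, 11, 8, 9, 32), (27, b, 18, 40, 11, 36), (27, b, 18, 40, 5, 26), (8, b, 11, 36, 11, 36), (8, b, 11, 36, 5, 26)}
Filtering on D >= 32 leaves {(12, b, 25, 30, 11, 36), (19, b, 7, 22, 11, 36), (20, b, 23, 13, 11, 36), (22, m, 2, 11, 13, 35), (22, m, 2, 11, 22, 36), (22, m, 2, 11, 9, 32), (24, m, 11, 8, 13, 35), (24, m, 11, 8, 22, 36), (24, m, 11, 8, 9, 32), (27, b, 18, 40, 11, 36), (8, b, 11, 36, 11, 36)}.
Filtering on D = G leaves {(8, b, 11, 36, 11, 36)}.
Projecting to A, B, G: {(11, 8, 36)}

{(11, 8, 36)}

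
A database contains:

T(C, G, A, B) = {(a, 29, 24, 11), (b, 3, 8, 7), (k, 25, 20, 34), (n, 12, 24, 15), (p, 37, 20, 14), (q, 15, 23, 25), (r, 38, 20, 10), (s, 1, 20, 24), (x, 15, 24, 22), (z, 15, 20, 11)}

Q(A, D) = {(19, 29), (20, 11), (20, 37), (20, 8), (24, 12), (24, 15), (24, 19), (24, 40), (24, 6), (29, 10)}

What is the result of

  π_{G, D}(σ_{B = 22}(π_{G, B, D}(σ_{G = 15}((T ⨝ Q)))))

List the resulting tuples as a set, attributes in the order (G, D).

{(15, 12), (15, 15), (15, 19), (15, 40), (15, 6)}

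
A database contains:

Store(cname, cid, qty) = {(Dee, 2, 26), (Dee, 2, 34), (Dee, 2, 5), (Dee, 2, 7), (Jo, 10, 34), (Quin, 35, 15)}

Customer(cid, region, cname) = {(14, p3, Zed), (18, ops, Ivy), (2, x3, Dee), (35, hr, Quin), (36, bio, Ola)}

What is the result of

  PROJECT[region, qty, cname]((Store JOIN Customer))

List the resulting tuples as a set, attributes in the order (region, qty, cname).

{(hr, 15, Quin), (x3, 26, Dee), (x3, 34, Dee), (x3, 5, Dee), (x3, 7, Dee)}

Natural join on cname, cid: {(Dee, 2, 26, x3), (Dee, 2, 34, x3), (Dee, 2, 5, x3), (Dee, 2, 7, x3), (Quin, 35, 15, hr)}
π_{region, qty, cname} gives {(hr, 15, Quin), (x3, 26, Dee), (x3, 34, Dee), (x3, 5, Dee), (x3, 7, Dee)}.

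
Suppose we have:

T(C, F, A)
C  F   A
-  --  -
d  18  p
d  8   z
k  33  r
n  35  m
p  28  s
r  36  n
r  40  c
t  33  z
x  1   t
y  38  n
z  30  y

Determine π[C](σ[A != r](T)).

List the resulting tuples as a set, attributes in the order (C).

σ[A != r]: keep tuples satisfying A != r → {(d, 18, p), (d, 8, z), (n, 35, m), (p, 28, s), (r, 36, n), (r, 40, c), (t, 33, z), (x, 1, t), (y, 38, n), (z, 30, y)}
Keep only column(s) C (2 duplicate(s) eliminated): {d, n, p, r, t, x, y, z}

{d, n, p, r, t, x, y, z}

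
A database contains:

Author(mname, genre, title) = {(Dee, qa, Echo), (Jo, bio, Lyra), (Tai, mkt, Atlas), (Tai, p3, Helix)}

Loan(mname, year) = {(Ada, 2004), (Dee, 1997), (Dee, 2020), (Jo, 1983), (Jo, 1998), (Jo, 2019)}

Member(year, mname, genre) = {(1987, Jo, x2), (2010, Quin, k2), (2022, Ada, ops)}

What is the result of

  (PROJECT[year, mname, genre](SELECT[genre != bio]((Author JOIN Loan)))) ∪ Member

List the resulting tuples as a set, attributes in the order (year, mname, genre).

{(1987, Jo, x2), (1997, Dee, qa), (2010, Quin, k2), (2020, Dee, qa), (2022, Ada, ops)}

Joining Author and Loan on mname yields {(Dee, qa, Echo, 1997), (Dee, qa, Echo, 2020), (Jo, bio, Lyra, 1983), (Jo, bio, Lyra, 1998), (Jo, bio, Lyra, 2019)}.
Selection genre != bio: {(Dee, qa, Echo, 1997), (Dee, qa, Echo, 2020)}
Keep only column(s) year, mname, genre: {(1997, Dee, qa), (2020, Dee, qa)}
Set union of the two operands is {(1987, Jo, x2), (1997, Dee, qa), (2010, Quin, k2), (2020, Dee, qa), (2022, Ada, ops)}.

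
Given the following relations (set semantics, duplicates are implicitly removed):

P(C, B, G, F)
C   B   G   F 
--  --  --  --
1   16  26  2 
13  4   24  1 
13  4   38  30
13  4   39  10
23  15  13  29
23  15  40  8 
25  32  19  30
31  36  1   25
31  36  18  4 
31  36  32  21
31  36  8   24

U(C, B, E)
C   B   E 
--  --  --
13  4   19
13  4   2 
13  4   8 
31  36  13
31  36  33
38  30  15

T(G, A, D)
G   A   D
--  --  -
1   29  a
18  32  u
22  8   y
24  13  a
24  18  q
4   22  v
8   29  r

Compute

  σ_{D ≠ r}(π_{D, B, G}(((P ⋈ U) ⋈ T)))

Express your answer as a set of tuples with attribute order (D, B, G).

{(a, 36, 1), (a, 4, 24), (q, 4, 24), (u, 36, 18)}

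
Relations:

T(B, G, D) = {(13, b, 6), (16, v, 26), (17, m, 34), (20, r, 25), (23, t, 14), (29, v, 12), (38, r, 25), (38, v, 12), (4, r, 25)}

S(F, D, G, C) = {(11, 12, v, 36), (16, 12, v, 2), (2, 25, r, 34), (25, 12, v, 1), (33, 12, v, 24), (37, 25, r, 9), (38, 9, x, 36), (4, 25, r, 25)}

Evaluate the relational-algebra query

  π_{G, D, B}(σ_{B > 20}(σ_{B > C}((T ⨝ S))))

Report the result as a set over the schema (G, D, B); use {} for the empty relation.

{(r, 25, 38), (v, 12, 29), (v, 12, 38)}

T ⋈ S (natural join on G, D): {(20, r, 25, 2, 34), (20, r, 25, 37, 9), (20, r, 25, 4, 25), (29, v, 12, 11, 36), (29, v, 12, 16, 2), (29, v, 12, 25, 1), (29, v, 12, 33, 24), (38, r, 25, 2, 34), (38, r, 25, 37, 9), (38, r, 25, 4, 25), (38, v, 12, 11, 36), (38, v, 12, 16, 2), (38, v, 12, 25, 1), (38, v, 12, 33, 24), (4, r, 25, 2, 34), (4, r, 25, 37, 9), (4, r, 25, 4, 25)}
Apply σ_{B > C}; surviving tuples: {(20, r, 25, 37, 9), (29, v, 12, 16, 2), (29, v, 12, 25, 1), (29, v, 12, 33, 24), (38, r, 25, 2, 34), (38, r, 25, 37, 9), (38, r, 25, 4, 25), (38, v, 12, 11, 36), (38, v, 12, 16, 2), (38, v, 12, 25, 1), (38, v, 12, 33, 24)}
Apply σ_{B > 20}; surviving tuples: {(29, v, 12, 16, 2), (29, v, 12, 25, 1), (29, v, 12, 33, 24), (38, r, 25, 2, 34), (38, r, 25, 37, 9), (38, r, 25, 4, 25), (38, v, 12, 11, 36), (38, v, 12, 16, 2), (38, v, 12, 25, 1), (38, v, 12, 33, 24)}
Projecting to G, D, B (7 duplicate(s) eliminated): {(r, 25, 38), (v, 12, 29), (v, 12, 38)}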